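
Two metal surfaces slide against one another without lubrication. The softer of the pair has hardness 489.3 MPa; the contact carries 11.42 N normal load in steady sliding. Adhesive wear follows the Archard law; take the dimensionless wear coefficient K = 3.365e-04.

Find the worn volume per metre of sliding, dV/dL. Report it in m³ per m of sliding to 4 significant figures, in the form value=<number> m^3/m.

Intermediates are displayed rounded, and the algebra keeps full precision, and one final rounding: 4 significant figures.
Convert: Hardness H = 489.3 MPa = 4.893e+08 Pa.
As SI base values: W = 11.42 N, H = 4.893e+08 Pa, K = 3.365e-04.
The wear rate dV/dL = K·W/H, per unit distance: 3.365e-04 · 11.42 / 4.893e+08 = 7.854e-12 m³/m.

value=7.854e-12 m^3/m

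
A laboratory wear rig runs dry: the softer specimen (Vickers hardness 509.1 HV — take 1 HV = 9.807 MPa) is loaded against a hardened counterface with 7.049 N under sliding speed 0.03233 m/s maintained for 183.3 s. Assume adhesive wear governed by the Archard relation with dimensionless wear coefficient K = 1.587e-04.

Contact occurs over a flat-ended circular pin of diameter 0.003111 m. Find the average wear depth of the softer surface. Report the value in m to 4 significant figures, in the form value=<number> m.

value=1.747e-07 m

The algebra keeps exact precision; intermediate values are shown rounded. Rounded just once: 4 significant figures.
Convert: The distance L = v·t = 0.03233 m/s × 183.3 s = 5.926 m.
Convert: Hardness H = 509.1 HV × 9.807 MPa/HV = 4993 MPa = 4.993e+09 Pa.
Convert: Contact area A = π·d²/4 = π·(0.003111 m)²/4 = 7.601e-06 m².
As SI base values: W = 7.049 N, H = 4.993e+09 Pa, K = 1.587e-04.
Apply Archard: V = K·W·L/H = 1.587e-04 · 7.049 · 5.926 / 4.993e+09 = 1.328e-12 m³.
Depth h = V/A = 1.328e-12 / 7.601e-06 = 1.747e-07 m.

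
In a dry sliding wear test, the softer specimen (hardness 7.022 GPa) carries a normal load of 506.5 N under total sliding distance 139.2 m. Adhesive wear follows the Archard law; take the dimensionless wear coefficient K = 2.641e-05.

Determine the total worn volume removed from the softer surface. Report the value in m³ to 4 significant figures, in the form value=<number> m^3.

value=2.652e-10 m^3

The intermediates appear rounded — all arithmetic keeps exact precision — one final rounding, at four significant figures.
Convert: Hardness H = 7.022 GPa = 7.022e+09 Pa.
As SI base values: W = 506.5 N, H = 7.022e+09 Pa, K = 2.641e-05.
The Archard volume V = K·W·L/H = 2.641e-05 · 506.5 · 139.2 / 7.022e+09 = 2.652e-10 m³.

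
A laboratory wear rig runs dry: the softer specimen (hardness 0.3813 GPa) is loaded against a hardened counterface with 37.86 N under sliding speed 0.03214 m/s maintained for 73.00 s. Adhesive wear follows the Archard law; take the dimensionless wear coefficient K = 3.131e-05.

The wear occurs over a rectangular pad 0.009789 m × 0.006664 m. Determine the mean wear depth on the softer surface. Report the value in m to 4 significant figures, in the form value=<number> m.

value=1.118e-07 m

Printed values are rounded — every step runs at full precision; one last rounding, at four significant digits.
Convert: Total distance L = v·t = 0.03214 m/s × 73.00 s = 2.346 m.
Convert: Hardness H = 0.3813 GPa = 3.813e+08 Pa.
Convert: Contact area A = 0.009789 m × 0.006664 m = 6.523e-05 m².
In SI base units: W = 37.86 N, H = 3.813e+08 Pa, K = 3.131e-05.
The Archard volume V = K·W·L/H = 3.131e-05 · 37.86 · 2.346 / 3.813e+08 = 7.294e-12 m³.
Mean depth h = V/A = 7.294e-12 / 6.523e-05 = 1.118e-07 m.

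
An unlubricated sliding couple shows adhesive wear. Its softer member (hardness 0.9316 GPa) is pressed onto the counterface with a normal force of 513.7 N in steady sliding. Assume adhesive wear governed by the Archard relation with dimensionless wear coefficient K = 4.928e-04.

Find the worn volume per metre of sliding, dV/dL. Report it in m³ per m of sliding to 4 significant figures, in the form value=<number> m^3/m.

value=2.717e-10 m^3/m

Every step maintains full precision; the intermediates are shown rounded — rounded once at the end to four significant digits.
Hardness H = 0.9316 GPa = 9.316e+08 Pa.
SI base units throughout: W = 513.7 N, H = 9.316e+08 Pa, K = 4.928e-04.
The wear rate dV/dL = K·W/H (independent of L): 4.928e-04 · 513.7 / 9.316e+08 = 2.717e-10 m³/m.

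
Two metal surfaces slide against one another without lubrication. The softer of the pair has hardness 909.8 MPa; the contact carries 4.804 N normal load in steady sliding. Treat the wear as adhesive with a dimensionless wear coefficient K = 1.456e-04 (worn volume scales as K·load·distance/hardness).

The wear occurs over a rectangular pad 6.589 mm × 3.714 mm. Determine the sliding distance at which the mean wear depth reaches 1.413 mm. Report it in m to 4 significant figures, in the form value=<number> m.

Intermediates appear rounded, and each operation holds full precision. Rounded once at the end: 4 significant figures.
Hardness H = 909.8 MPa = 9.098e+08 Pa.
Pad sides 6.589 mm × 3.714 mm = 0.006589 m × 0.003714 m. Contact area A = 0.006589 m × 0.003714 m = 2.447e-05 m².
Depth limit h_lim = 1.413 mm = 0.001413 m.
In SI base units, W = 4.804 N, H = 9.098e+08 Pa, K = 1.456e-04.
Permissible volume V_lim = h_lim·A = 0.001413 · 2.447e-05 = 3.458e-08 m³.
Thus life L = V_lim·H/(K·W) = 3.458e-08 · 9.098e+08 / (1.456e-04 · 4.804) = 4.498e+04 m.

value=4.498e+04 m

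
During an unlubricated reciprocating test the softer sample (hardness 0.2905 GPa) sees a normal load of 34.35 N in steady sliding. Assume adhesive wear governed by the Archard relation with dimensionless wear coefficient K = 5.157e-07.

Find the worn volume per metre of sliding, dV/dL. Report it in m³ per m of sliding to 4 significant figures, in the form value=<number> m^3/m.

value=6.098e-14 m^3/m

Each operation runs at exact precision. Intermediate values are shown rounded; rounded once at the end to 4 significant figures.
Hardness H = 0.2905 GPa = 2.905e+08 Pa.
Restated in SI base units: W = 34.35 N, H = 2.905e+08 Pa, K = 5.157e-07.
Sliding wear rate dV/dL = K·W/H (no L dependence): 5.157e-07 · 34.35 / 2.905e+08 = 6.098e-14 m³/m.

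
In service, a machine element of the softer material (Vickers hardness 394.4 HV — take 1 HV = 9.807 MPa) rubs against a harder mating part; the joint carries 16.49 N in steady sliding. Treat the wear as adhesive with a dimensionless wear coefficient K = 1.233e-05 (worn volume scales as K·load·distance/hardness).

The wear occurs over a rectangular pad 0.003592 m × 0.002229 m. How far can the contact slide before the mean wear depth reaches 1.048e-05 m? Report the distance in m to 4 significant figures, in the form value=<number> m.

value=1596 m

All working math maintains full float precision, and intermediate values appear rounded. Rounded once at the end to 4 significant figures.
Convert: Hardness H = 394.4 HV × 9.807 MPa/HV = 3868 MPa = 3.868e+09 Pa.
Convert: Contact area A = 0.003592 m × 0.002229 m = 8.007e-06 m².
Collected in SI base units: W = 16.49 N, H = 3.868e+09 Pa, K = 1.233e-05.
At the depth limit, V_lim = h_lim·A = 1.048e-05 · 8.007e-06 = 8.391e-11 m³.
Sliding life L = V_lim·H/(K·W) = 8.391e-11 · 3.868e+09 / (1.233e-05 · 16.49) = 1596 m.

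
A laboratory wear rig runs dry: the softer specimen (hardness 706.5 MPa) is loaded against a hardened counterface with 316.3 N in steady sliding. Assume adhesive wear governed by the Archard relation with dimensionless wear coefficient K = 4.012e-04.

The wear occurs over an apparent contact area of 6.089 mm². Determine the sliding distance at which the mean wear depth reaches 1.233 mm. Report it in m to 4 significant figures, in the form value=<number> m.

value=41.80 m

Intermediates are displayed rounded — all arithmetic holds full precision, and one final rounding, at four significant digits.
Hardness H = 706.5 MPa = 7.065e+08 Pa.
Contact area A = 6.089 mm² = 6.089e-06 m².
Depth limit h_lim = 1.233 mm = 0.001233 m.
Working in SI base units: W = 316.3 N, H = 7.065e+08 Pa, K = 4.012e-04.
Wearable volume V_lim = h_lim·A = 0.001233 · 6.089e-06 = 7.508e-09 m³.
Thus life L = V_lim·H/(K·W) = 7.508e-09 · 7.065e+08 / (4.012e-04 · 316.3) = 41.80 m.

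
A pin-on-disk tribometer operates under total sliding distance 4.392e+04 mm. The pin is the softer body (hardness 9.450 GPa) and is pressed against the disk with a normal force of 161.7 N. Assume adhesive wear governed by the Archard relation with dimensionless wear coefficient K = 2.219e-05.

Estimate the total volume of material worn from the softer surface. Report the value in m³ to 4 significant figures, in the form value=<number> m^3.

value=1.668e-11 m^3

Each operation runs at full float precision — the intermediates are displayed rounded; a single final rounding, at 4 significant figures.
Convert: Path length L = 4.392e+04 mm = 43.92 m.
Convert: Hardness H = 9.450 GPa = 9.450e+09 Pa.
SI base units throughout: W = 161.7 N, H = 9.450e+09 Pa, K = 2.219e-05.
Apply Archard: V = K·W·L/H = 2.219e-05 · 161.7 · 43.92 / 9.450e+09 = 1.668e-11 m³.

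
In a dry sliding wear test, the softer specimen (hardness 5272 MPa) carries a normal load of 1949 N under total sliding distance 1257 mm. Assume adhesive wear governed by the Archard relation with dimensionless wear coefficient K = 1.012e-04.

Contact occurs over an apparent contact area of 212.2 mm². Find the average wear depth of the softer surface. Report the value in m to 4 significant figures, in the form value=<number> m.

value=2.216e-07 m

The computation maintains full float precision, and intermediates are printed rounded; rounded just once: 4 significant digits.
Convert: Path length L = 1257 mm = 1.257 m.
Convert: Hardness H = 5272 MPa = 5.272e+09 Pa.
Convert: Contact area A = 212.2 mm² = 2.122e-04 m².
In SI base units: W = 1949 N, H = 5.272e+09 Pa, K = 1.012e-04.
Archard relation: V = K·W·L/H = 1.012e-04 · 1949 · 1.257 / 5.272e+09 = 4.703e-11 m³.
Average depth h = V/A = 4.703e-11 / 2.122e-04 = 2.216e-07 m.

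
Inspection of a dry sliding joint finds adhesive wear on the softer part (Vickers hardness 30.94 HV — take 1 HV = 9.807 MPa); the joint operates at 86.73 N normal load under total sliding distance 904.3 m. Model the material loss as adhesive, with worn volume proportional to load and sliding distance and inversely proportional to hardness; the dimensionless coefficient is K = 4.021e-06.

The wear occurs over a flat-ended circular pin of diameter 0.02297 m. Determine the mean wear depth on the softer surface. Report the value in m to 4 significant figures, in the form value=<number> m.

value=2.508e-06 m

Every step maintains exact precision — intermediate values are displayed rounded; one last rounding to four significant digits.
Hardness H = 30.94 HV × 9.807 MPa/HV = 303.4 MPa = 3.034e+08 Pa.
Contact area A = π·d²/4 = π·(0.02297 m)²/4 = 4.144e-04 m².
In SI base units, W = 86.73 N, H = 3.034e+08 Pa, K = 4.021e-06.
By Archard's law, V = K·W·L/H = 4.021e-06 · 86.73 · 904.3 / 3.034e+08 = 1.039e-09 m³.
Mean depth h = V/A = 1.039e-09 / 4.144e-04 = 2.508e-06 m.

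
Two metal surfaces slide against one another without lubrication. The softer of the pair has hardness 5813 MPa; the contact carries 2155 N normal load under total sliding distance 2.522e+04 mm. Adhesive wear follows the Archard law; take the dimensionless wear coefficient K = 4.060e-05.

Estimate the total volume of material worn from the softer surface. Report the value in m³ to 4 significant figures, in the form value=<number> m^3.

All working math maintains full precision — intermediates appear rounded. Rounded just once to 4 significant digits.
Sliding distance L = 2.522e+04 mm = 25.22 m.
Hardness H = 5813 MPa = 5.813e+09 Pa.
Collected in SI base units: W = 2155 N, H = 5.813e+09 Pa, K = 4.060e-05.
Worn volume V = K·W·L/H = 4.060e-05 · 2155 · 25.22 / 5.813e+09 = 3.796e-10 m³.

value=3.796e-10 m^3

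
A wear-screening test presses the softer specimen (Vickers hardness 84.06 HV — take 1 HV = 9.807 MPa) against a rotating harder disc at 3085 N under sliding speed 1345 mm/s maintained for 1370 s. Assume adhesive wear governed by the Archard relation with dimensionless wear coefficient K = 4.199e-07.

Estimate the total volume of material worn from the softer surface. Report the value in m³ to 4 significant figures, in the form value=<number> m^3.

value=2.895e-09 m^3

Intermediates are displayed rounded. The algebra maintains full float precision; rounded once at the end to 4 significant figures.
Sliding speed v = 1345 mm/s = 1.345 m/s. Distance L = v·t = 1.345 m/s × 1370 s = 1843 m.
Hardness H = 84.06 HV × 9.807 MPa/HV = 824.4 MPa = 8.244e+08 Pa.
Expressed in SI base units: W = 3085 N, H = 8.244e+08 Pa, K = 4.199e-07.
Archard volume V = K·W·L/H = 4.199e-07 · 3085 · 1843 / 8.244e+08 = 2.895e-09 m³.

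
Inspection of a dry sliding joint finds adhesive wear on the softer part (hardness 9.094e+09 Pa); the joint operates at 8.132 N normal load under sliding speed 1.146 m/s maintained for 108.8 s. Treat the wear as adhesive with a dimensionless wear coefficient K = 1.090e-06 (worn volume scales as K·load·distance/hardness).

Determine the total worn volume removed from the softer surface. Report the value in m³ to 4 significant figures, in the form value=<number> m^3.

value=1.215e-13 m^3

Intermediates are printed rounded, and each operation carries full float precision. Rounded once at the end to 4 significant digits.
Distance covered L = v·t = 1.146 m/s × 108.8 s = 124.7 m.
Working in SI base units: W = 8.132 N, H = 9.094e+09 Pa, K = 1.090e-06.
Archard volume V = K·W·L/H = 1.090e-06 · 8.132 · 124.7 / 9.094e+09 = 1.215e-13 m³.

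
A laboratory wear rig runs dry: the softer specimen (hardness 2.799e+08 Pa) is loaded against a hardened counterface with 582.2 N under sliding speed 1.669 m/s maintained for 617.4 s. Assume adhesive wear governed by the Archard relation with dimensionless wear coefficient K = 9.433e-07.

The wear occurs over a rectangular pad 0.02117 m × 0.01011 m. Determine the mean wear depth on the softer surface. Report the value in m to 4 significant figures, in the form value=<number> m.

value=9.446e-06 m

Each operation keeps exact precision; intermediate values are printed rounded — rounded just once: four significant figures.
Convert: Sliding distance L = v·t = 1.669 m/s × 617.4 s = 1030 m.
Convert: Contact area A = 0.02117 m × 0.01011 m = 2.140e-04 m².
Working in SI base units: W = 582.2 N, H = 2.799e+08 Pa, K = 9.433e-07.
Archard volume V = K·W·L/H = 9.433e-07 · 582.2 · 1030 / 2.799e+08 = 2.022e-09 m³.
Depth h = V/A = 2.022e-09 / 2.140e-04 = 9.446e-06 m.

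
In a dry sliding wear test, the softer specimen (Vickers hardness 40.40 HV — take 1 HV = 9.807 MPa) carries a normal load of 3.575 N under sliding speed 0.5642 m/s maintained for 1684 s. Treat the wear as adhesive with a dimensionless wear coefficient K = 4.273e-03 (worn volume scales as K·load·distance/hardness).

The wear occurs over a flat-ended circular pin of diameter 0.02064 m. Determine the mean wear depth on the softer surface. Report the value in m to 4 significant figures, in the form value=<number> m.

value=1.095e-04 m

Intermediate values are shown rounded — each operation holds full float precision — a single final rounding, at four significant figures.
Path length L = v·t = 0.5642 m/s × 1684 s = 950.1 m.
Hardness H = 40.40 HV × 9.807 MPa/HV = 396.2 MPa = 3.962e+08 Pa.
Contact area A = π·d²/4 = π·(0.02064 m)²/4 = 3.346e-04 m².
As SI base values: W = 3.575 N, H = 3.962e+08 Pa, K = 4.273e-03.
Volume removed: V = K·W·L/H = 4.273e-03 · 3.575 · 950.1 / 3.962e+08 = 3.663e-08 m³.
Mean depth h = V/A = 3.663e-08 / 3.346e-04 = 1.095e-04 m.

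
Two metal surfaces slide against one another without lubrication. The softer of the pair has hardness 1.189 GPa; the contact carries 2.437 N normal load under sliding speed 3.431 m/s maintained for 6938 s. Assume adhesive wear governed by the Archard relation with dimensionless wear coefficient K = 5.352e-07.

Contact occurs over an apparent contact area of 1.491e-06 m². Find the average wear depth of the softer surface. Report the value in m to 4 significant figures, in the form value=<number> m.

Intermediate values are displayed rounded — the algebra keeps full precision. Rounded once at the end to 4 significant digits.
Convert: Distance covered L = v·t = 3.431 m/s × 6938 s = 2.380e+04 m.
Convert: Hardness H = 1.189 GPa = 1.189e+09 Pa.
In SI base units, W = 2.437 N, H = 1.189e+09 Pa, K = 5.352e-07.
The Archard volume V = K·W·L/H = 5.352e-07 · 2.437 · 2.380e+04 / 1.189e+09 = 2.611e-11 m³.
Depth of wear h = V/A = 2.611e-11 / 1.491e-06 = 1.751e-05 m.

value=1.751e-05 m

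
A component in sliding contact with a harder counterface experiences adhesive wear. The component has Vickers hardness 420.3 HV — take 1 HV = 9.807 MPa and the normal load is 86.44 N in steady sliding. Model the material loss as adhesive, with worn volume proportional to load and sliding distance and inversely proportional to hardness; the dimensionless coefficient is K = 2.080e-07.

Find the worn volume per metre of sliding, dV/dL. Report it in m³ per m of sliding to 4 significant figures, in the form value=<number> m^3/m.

Every step carries full precision. Quoted intermediates are rounded — rounded just once: four significant digits.
Convert: Hardness H = 420.3 HV × 9.807 MPa/HV = 4122 MPa = 4.122e+09 Pa.
In SI base units: W = 86.44 N, H = 4.122e+09 Pa, K = 2.080e-07.
Rate of wear dV/dL = K·W/H, so: 2.080e-07 · 86.44 / 4.122e+09 = 4.362e-15 m³/m.

value=4.362e-15 m^3/m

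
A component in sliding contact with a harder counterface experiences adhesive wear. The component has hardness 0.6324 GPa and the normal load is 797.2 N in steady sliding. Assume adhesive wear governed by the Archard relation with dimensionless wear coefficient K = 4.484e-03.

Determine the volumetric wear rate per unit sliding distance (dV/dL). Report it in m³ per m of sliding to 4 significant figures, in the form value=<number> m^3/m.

value=5.653e-09 m^3/m

Intermediate values are shown rounded, and the computation keeps full precision, and a lone final rounding: four significant figures.
Hardness H = 0.6324 GPa = 6.324e+08 Pa.
In SI base units: W = 797.2 N, H = 6.324e+08 Pa, K = 4.484e-03.
Wear rate dV/dL = K·W/H (no L dependence): 4.484e-03 · 797.2 / 6.324e+08 = 5.653e-09 m³/m.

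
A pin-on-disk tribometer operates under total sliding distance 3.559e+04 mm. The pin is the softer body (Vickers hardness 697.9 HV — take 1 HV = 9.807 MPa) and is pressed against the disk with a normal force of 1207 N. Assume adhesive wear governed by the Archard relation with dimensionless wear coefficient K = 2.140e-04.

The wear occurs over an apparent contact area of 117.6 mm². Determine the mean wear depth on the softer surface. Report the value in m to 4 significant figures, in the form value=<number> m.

value=1.142e-05 m

The intermediates are shown rounded, and each operation carries exact precision, and a single final rounding: four significant digits.
Convert: The distance L = 3.559e+04 mm = 35.59 m.
Convert: Hardness H = 697.9 HV × 9.807 MPa/HV = 6844 MPa = 6.844e+09 Pa.
Convert: Contact area A = 117.6 mm² = 1.176e-04 m².
In SI base units, W = 1207 N, H = 6.844e+09 Pa, K = 2.140e-04.
By Archard's law, V = K·W·L/H = 2.140e-04 · 1207 · 35.59 / 6.844e+09 = 1.343e-09 m³.
Mean wear depth h = V/A = 1.343e-09 / 1.176e-04 = 1.142e-05 m.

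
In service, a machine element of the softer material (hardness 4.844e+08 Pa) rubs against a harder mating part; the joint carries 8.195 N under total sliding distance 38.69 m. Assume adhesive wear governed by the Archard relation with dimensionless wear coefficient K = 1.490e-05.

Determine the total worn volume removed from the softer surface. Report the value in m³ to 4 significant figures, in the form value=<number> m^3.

Intermediate values are shown rounded; all working math carries full precision, and one last rounding: 4 significant digits.
In SI base units: W = 8.195 N, H = 4.844e+08 Pa, K = 1.490e-05.
Volume removed: V = K·W·L/H = 1.490e-05 · 8.195 · 38.69 / 4.844e+08 = 9.753e-12 m³.

value=9.753e-12 m^3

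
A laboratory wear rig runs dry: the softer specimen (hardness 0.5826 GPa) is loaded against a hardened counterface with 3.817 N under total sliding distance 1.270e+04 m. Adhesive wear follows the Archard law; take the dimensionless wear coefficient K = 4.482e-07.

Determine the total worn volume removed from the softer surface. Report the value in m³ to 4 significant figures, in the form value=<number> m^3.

All working math holds exact precision; intermediate values appear rounded. Rounded just once, at four significant figures.
Hardness H = 0.5826 GPa = 5.826e+08 Pa.
Restated in SI base units: W = 3.817 N, H = 5.826e+08 Pa, K = 4.482e-07.
By Archard's law, V = K·W·L/H = 4.482e-07 · 3.817 · 1.270e+04 / 5.826e+08 = 3.729e-11 m³.

value=3.729e-11 m^3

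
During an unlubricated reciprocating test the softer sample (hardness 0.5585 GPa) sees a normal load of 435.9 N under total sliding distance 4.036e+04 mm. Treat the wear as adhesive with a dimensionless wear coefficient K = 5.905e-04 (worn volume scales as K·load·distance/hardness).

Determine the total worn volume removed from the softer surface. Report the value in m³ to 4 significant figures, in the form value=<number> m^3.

value=1.860e-08 m^3

The algebra holds full precision; printed values are rounded; a single final rounding: 4 significant digits.
Total distance L = 4.036e+04 mm = 40.36 m.
Hardness H = 0.5585 GPa = 5.585e+08 Pa.
Restated in SI base units: W = 435.9 N, H = 5.585e+08 Pa, K = 5.905e-04.
Wear volume V = K·W·L/H = 5.905e-04 · 435.9 · 40.36 / 5.585e+08 = 1.860e-08 m³.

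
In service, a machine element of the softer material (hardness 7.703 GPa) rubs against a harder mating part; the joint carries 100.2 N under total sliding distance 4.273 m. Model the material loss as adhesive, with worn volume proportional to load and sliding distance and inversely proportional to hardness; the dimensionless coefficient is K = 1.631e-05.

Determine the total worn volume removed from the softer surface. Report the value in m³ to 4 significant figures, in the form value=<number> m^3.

value=9.066e-13 m^3

Intermediates appear rounded; the computation runs at exact precision — one final rounding: 4 significant figures.
Convert: Hardness H = 7.703 GPa = 7.703e+09 Pa.
SI base units throughout: W = 100.2 N, H = 7.703e+09 Pa, K = 1.631e-05.
By Archard's law, V = K·W·L/H = 1.631e-05 · 100.2 · 4.273 / 7.703e+09 = 9.066e-13 m³.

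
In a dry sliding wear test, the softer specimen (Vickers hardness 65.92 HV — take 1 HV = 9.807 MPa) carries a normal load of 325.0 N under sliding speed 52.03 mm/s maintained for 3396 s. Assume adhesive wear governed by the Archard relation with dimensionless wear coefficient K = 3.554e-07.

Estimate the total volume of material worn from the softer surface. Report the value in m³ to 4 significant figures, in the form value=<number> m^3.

Intermediate values are printed rounded, and the algebra runs at full float precision — rounded once at the end, at 4 significant digits.
Convert: Sliding speed v = 52.03 mm/s = 0.05203 m/s. Distance covered L = v·t = 0.05203 m/s × 3396 s = 176.7 m.
Convert: Hardness H = 65.92 HV × 9.807 MPa/HV = 646.5 MPa = 6.465e+08 Pa.
In SI base units, W = 325.0 N, H = 6.465e+08 Pa, K = 3.554e-07.
The Archard volume V = K·W·L/H = 3.554e-07 · 325.0 · 176.7 / 6.465e+08 = 3.157e-11 m³.

value=3.157e-11 m^3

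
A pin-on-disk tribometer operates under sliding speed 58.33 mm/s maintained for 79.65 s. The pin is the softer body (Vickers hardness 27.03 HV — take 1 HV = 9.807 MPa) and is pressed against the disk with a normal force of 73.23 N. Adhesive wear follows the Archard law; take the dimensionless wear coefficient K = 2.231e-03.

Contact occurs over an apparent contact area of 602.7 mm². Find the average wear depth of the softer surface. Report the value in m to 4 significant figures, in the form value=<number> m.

value=4.751e-06 m

Intermediate values are displayed rounded — every step carries exact precision. Rounded just once: 4 significant digits.
Convert: Sliding speed v = 58.33 mm/s = 0.05833 m/s. Sliding distance L = v·t = 0.05833 m/s × 79.65 s = 4.646 m.
Convert: Hardness H = 27.03 HV × 9.807 MPa/HV = 265.1 MPa = 2.651e+08 Pa.
Convert: Contact area A = 602.7 mm² = 6.027e-04 m².
As SI base values: W = 73.23 N, H = 2.651e+08 Pa, K = 2.231e-03.
Archard volume V = K·W·L/H = 2.231e-03 · 73.23 · 4.646 / 2.651e+08 = 2.863e-09 m³.
Depth h = V/A = 2.863e-09 / 6.027e-04 = 4.751e-06 m.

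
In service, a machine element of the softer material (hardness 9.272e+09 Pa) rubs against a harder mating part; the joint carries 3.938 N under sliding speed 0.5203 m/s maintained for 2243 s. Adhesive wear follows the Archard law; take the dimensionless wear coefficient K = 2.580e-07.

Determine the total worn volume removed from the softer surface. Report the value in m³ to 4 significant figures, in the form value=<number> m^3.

Quoted intermediates are rounded — every step maintains full precision — a lone final rounding to 4 significant digits.
The distance L = v·t = 0.5203 m/s × 2243 s = 1167 m.
In SI base units: W = 3.938 N, H = 9.272e+09 Pa, K = 2.580e-07.
By Archard's law, V = K·W·L/H = 2.580e-07 · 3.938 · 1167 / 9.272e+09 = 1.279e-13 m³.

value=1.279e-13 m^3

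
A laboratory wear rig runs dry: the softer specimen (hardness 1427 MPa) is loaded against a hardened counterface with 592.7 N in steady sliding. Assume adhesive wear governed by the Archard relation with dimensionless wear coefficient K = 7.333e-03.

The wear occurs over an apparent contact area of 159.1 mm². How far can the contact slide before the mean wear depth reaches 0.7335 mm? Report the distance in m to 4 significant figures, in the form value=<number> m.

value=38.32 m

Printed values are rounded — all working math runs at full float precision. Rounded just once, at 4 significant figures.
Convert: Hardness H = 1427 MPa = 1.427e+09 Pa.
Convert: Contact area A = 159.1 mm² = 1.591e-04 m².
Convert: Depth limit h_lim = 0.7335 mm = 7.335e-04 m.
SI base units throughout: W = 592.7 N, H = 1.427e+09 Pa, K = 7.333e-03.
Wearable volume V_lim = h_lim·A = 7.335e-04 · 1.591e-04 = 1.167e-07 m³.
Sliding life L = V_lim·H/(K·W) = 1.167e-07 · 1.427e+09 / (7.333e-03 · 592.7) = 38.32 m.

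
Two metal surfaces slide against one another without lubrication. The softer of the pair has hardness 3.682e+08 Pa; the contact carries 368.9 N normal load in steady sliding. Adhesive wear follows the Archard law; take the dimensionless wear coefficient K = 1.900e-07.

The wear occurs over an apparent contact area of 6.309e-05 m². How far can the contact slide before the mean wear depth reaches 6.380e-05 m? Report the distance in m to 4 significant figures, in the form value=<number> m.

value=2.114e+04 m

All working math runs at full float precision; printed values are rounded, and rounded once at the end, at 4 significant digits.
Expressed in SI base units: W = 368.9 N, H = 3.682e+08 Pa, K = 1.900e-07.
At the depth limit, V_lim = h_lim·A = 6.380e-05 · 6.309e-05 = 4.025e-09 m³.
So the life L = V_lim·H/(K·W) = 4.025e-09 · 3.682e+08 / (1.900e-07 · 368.9) = 2.114e+04 m.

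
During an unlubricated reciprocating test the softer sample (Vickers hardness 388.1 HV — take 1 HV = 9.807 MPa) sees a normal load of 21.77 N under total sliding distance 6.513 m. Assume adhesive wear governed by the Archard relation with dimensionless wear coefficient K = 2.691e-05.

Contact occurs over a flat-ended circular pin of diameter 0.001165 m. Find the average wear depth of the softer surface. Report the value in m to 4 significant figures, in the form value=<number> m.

Each operation runs at exact precision; intermediates are displayed rounded, and rounded once at the end, at four significant digits.
Hardness H = 388.1 HV × 9.807 MPa/HV = 3806 MPa = 3.806e+09 Pa.
Contact area A = π·d²/4 = π·(0.001165 m)²/4 = 1.066e-06 m².
In SI base units, W = 21.77 N, H = 3.806e+09 Pa, K = 2.691e-05.
Archard volume V = K·W·L/H = 2.691e-05 · 21.77 · 6.513 / 3.806e+09 = 1.002e-12 m³.
Mean depth h = V/A = 1.002e-12 / 1.066e-06 = 9.404e-07 m.

value=9.404e-07 m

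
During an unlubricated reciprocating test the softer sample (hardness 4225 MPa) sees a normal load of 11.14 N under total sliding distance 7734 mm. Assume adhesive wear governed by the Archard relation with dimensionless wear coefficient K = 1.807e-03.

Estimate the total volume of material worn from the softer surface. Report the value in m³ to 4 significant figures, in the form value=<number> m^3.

value=3.685e-11 m^3

Intermediate values are displayed rounded, and every step runs at full float precision; a lone final rounding to four significant digits.
Total distance L = 7734 mm = 7.734 m.
Hardness H = 4225 MPa = 4.225e+09 Pa.
In SI base units: W = 11.14 N, H = 4.225e+09 Pa, K = 1.807e-03.
Archard relation: V = K·W·L/H = 1.807e-03 · 11.14 · 7.734 / 4.225e+09 = 3.685e-11 m³.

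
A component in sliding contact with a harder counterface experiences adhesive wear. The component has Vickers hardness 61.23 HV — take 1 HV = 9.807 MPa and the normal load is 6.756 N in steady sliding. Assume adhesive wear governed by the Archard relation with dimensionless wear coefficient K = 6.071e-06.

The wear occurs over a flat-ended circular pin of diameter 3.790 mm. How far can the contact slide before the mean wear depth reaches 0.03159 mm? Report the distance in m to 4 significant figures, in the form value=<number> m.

The intermediates are displayed rounded. The algebra holds exact precision, and a single final rounding: 4 significant figures.
Convert: Hardness H = 61.23 HV × 9.807 MPa/HV = 600.5 MPa = 6.005e+08 Pa.
Convert: Pin diameter d = 3.790 mm = 0.003790 m. Contact area A = π·d²/4 = π·(0.003790 m)²/4 = 1.128e-05 m².
Convert: Depth limit h_lim = 0.03159 mm = 3.159e-05 m.
Expressed in SI base units: W = 6.756 N, H = 6.005e+08 Pa, K = 6.071e-06.
Permissible volume V_lim = h_lim·A = 3.159e-05 · 1.128e-05 = 3.564e-10 m³.
Sliding life L = V_lim·H/(K·W) = 3.564e-10 · 6.005e+08 / (6.071e-06 · 6.756) = 5218 m.

value=5218 m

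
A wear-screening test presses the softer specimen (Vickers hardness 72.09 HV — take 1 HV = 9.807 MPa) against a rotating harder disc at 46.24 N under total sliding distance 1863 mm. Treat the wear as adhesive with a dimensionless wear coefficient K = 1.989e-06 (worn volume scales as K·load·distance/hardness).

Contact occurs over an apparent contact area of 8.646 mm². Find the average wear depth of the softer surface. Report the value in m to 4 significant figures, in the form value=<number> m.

value=2.803e-08 m

Every step carries exact precision, and displayed values are rounded — one last rounding, at 4 significant digits.
Sliding distance L = 1863 mm = 1.863 m.
Hardness H = 72.09 HV × 9.807 MPa/HV = 707.0 MPa = 7.070e+08 Pa.
Contact area A = 8.646 mm² = 8.646e-06 m².
In SI base units, W = 46.24 N, H = 7.070e+08 Pa, K = 1.989e-06.
Worn volume V = K·W·L/H = 1.989e-06 · 46.24 · 1.863 / 7.070e+08 = 2.424e-13 m³.
Wear depth h = V/A = 2.424e-13 / 8.646e-06 = 2.803e-08 m.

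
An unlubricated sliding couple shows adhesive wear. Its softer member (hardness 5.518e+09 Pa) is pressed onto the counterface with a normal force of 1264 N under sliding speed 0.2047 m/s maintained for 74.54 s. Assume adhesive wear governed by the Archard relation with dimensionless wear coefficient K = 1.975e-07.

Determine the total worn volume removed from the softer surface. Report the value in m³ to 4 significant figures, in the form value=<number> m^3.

value=6.903e-13 m^3

Intermediates are displayed rounded — all working math maintains exact precision, and rounded just once: 4 significant digits.
Convert: Sliding distance L = v·t = 0.2047 m/s × 74.54 s = 15.26 m.
Restated in SI base units: W = 1264 N, H = 5.518e+09 Pa, K = 1.975e-07.
Archard relation: V = K·W·L/H = 1.975e-07 · 1264 · 15.26 / 5.518e+09 = 6.903e-13 m³.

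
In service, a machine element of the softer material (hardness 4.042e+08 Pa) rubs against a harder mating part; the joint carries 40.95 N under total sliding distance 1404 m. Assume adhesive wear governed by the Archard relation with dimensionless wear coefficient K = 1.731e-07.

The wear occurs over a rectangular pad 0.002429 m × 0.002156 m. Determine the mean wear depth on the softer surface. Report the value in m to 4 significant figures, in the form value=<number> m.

The algebra carries full precision, and intermediate values are displayed rounded. Rounded just once, at four significant figures.
Contact area A = 0.002429 m × 0.002156 m = 5.237e-06 m².
Working in SI base units: W = 40.95 N, H = 4.042e+08 Pa, K = 1.731e-07.
The Archard volume V = K·W·L/H = 1.731e-07 · 40.95 · 1404 / 4.042e+08 = 2.462e-11 m³.
Average depth h = V/A = 2.462e-11 / 5.237e-06 = 4.702e-06 m.

value=4.702e-06 m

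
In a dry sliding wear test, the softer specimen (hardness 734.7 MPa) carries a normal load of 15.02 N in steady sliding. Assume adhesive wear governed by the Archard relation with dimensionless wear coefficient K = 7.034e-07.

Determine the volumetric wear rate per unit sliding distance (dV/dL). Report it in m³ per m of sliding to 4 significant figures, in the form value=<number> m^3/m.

value=1.438e-14 m^3/m

Shown intermediates are rounded. The algebra carries exact precision, and a single final rounding: four significant figures.
Hardness H = 734.7 MPa = 7.347e+08 Pa.
In SI base units, W = 15.02 N, H = 7.347e+08 Pa, K = 7.034e-07.
Rate of wear dV/dL = K·W/H, per unit distance: 7.034e-07 · 15.02 / 7.347e+08 = 1.438e-14 m³/m.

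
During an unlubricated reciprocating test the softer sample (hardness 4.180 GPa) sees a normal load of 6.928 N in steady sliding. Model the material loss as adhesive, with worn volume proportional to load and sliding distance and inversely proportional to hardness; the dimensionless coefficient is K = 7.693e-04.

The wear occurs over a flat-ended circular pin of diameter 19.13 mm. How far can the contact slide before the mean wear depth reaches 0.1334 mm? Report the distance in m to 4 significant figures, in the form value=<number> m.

Intermediates are printed rounded — the computation runs at full precision, and rounded once at the end: 4 significant figures.
Convert: Hardness H = 4.180 GPa = 4.180e+09 Pa.
Convert: Pin diameter d = 19.13 mm = 0.01913 m. Contact area A = π·d²/4 = π·(0.01913 m)²/4 = 2.874e-04 m².
Convert: Depth limit h_lim = 0.1334 mm = 1.334e-04 m.
In SI base units, W = 6.928 N, H = 4.180e+09 Pa, K = 7.693e-04.
Permissible volume V_lim = h_lim·A = 1.334e-04 · 2.874e-04 = 3.834e-08 m³.
Life L = V_lim·H/(K·W) = 3.834e-08 · 4.180e+09 / (7.693e-04 · 6.928) = 3.007e+04 m.

value=3.007e+04 m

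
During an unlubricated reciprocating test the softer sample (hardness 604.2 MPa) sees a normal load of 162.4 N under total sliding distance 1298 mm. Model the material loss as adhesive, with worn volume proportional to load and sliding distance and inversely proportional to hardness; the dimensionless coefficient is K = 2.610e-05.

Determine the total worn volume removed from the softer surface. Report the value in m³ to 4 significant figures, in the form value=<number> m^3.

Intermediate values are printed rounded; each operation runs at exact precision, and rounded just once, at 4 significant digits.
Convert: The distance L = 1298 mm = 1.298 m.
Convert: Hardness H = 604.2 MPa = 6.042e+08 Pa.
In SI base units, W = 162.4 N, H = 6.042e+08 Pa, K = 2.610e-05.
Volume removed: V = K·W·L/H = 2.610e-05 · 162.4 · 1.298 / 6.042e+08 = 9.106e-12 m³.

value=9.106e-12 m^3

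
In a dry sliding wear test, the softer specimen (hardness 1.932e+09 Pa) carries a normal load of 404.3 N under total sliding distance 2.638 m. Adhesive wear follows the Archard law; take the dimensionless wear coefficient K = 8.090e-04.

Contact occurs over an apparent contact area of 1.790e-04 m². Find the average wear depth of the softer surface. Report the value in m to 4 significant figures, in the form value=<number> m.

Every step carries full float precision. Intermediate values are displayed rounded — a lone final rounding: 4 significant digits.
Working in SI base units: W = 404.3 N, H = 1.932e+09 Pa, K = 8.090e-04.
Archard relation: V = K·W·L/H = 8.090e-04 · 404.3 · 2.638 / 1.932e+09 = 4.466e-10 m³.
Depth h = V/A = 4.466e-10 / 1.790e-04 = 2.495e-06 m.

value=2.495e-06 m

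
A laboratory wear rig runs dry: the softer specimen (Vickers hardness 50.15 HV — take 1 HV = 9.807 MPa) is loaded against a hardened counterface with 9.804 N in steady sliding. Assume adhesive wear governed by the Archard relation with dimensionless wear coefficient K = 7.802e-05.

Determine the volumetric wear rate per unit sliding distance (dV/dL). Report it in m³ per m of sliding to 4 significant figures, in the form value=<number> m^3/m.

value=1.555e-12 m^3/m

The intermediates are printed rounded; all arithmetic keeps full float precision — rounded just once, at 4 significant digits.
Hardness H = 50.15 HV × 9.807 MPa/HV = 491.8 MPa = 4.918e+08 Pa.
Working in SI base units: W = 9.804 N, H = 4.918e+08 Pa, K = 7.802e-05.
Volumetric rate dV/dL = K·W/H (no L dependence): 7.802e-05 · 9.804 / 4.918e+08 = 1.555e-12 m³/m.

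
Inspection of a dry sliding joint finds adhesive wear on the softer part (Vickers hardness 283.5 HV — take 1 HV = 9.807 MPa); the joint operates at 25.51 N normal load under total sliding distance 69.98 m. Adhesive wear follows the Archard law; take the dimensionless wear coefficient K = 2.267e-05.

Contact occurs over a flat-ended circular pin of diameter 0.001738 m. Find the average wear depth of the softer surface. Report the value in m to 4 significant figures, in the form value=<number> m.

value=6.136e-06 m

The computation runs at full float precision. Quoted intermediates are rounded, and a lone final rounding to four significant figures.
Convert: Hardness H = 283.5 HV × 9.807 MPa/HV = 2780 MPa = 2.780e+09 Pa.
Convert: Contact area A = π·d²/4 = π·(0.001738 m)²/4 = 2.372e-06 m².
As SI base values: W = 25.51 N, H = 2.780e+09 Pa, K = 2.267e-05.
Volume removed: V = K·W·L/H = 2.267e-05 · 25.51 · 69.98 / 2.780e+09 = 1.456e-11 m³.
Mean depth h = V/A = 1.456e-11 / 2.372e-06 = 6.136e-06 m.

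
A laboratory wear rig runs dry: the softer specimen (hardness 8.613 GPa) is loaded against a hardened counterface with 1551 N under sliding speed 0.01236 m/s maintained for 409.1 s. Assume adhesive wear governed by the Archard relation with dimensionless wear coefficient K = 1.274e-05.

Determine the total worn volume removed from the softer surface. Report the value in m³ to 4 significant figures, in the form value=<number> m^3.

value=1.160e-11 m^3

The intermediates are printed rounded. Each operation runs at exact precision — rounded just once to 4 significant digits.
The distance L = v·t = 0.01236 m/s × 409.1 s = 5.056 m.
Hardness H = 8.613 GPa = 8.613e+09 Pa.
As SI base values: W = 1551 N, H = 8.613e+09 Pa, K = 1.274e-05.
Archard volume V = K·W·L/H = 1.274e-05 · 1551 · 5.056 / 8.613e+09 = 1.160e-11 m³.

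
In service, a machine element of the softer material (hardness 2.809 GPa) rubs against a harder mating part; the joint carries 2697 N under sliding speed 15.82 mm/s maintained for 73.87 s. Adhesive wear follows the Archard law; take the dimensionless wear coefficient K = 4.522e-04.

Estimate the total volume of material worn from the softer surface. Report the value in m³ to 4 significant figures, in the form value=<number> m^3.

value=5.074e-10 m^3

The algebra runs at exact precision; quoted intermediates are rounded, and a single final rounding, at 4 significant figures.
Sliding speed v = 15.82 mm/s = 0.01582 m/s. The distance L = v·t = 0.01582 m/s × 73.87 s = 1.169 m.
Hardness H = 2.809 GPa = 2.809e+09 Pa.
In SI base units: W = 2697 N, H = 2.809e+09 Pa, K = 4.522e-04.
Archard relation: V = K·W·L/H = 4.522e-04 · 2697 · 1.169 / 2.809e+09 = 5.074e-10 m³.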